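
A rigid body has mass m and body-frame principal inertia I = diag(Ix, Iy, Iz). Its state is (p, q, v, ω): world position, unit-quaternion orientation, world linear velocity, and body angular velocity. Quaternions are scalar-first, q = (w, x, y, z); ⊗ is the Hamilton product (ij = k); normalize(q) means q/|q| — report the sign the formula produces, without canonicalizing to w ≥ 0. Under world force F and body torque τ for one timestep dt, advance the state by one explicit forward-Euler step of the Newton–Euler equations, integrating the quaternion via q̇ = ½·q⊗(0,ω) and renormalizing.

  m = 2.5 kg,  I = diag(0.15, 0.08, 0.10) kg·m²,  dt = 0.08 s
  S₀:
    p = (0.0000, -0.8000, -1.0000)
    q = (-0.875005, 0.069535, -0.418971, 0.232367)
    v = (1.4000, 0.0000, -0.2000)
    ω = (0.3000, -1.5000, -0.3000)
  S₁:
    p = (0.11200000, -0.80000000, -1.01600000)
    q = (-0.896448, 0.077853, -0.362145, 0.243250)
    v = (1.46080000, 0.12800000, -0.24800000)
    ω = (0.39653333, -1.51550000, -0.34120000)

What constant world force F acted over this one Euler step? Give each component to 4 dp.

F = (1.9000, 4.0000, -1.5000)

velocity change Δv = (0.06080000, 0.12800000, -0.04800000)
F = m·Δv/dt = (1.9000, 4.0000, -1.5000)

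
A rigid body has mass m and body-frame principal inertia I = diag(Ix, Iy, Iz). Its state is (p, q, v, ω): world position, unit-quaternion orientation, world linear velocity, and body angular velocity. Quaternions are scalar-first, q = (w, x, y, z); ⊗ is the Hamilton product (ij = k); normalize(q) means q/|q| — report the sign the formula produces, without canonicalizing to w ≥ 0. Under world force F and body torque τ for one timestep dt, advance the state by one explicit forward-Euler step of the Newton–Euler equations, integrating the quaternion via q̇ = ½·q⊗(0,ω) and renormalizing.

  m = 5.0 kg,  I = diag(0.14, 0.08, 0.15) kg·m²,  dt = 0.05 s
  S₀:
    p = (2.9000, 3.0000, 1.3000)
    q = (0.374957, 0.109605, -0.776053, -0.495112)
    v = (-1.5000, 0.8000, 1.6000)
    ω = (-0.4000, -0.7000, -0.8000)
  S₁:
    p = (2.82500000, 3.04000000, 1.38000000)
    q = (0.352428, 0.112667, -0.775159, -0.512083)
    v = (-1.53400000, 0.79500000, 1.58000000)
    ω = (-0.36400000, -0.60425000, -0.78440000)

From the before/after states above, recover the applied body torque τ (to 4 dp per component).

τ = (0.1400, 0.1500, 0.0300)

ω₁ − ω₀ = (0.03600000, 0.09575000, 0.01560000)
precession coupling = (0.0392, -0.0032, -0.0168)
applied torque τ = (0.1400, 0.1500, 0.0300)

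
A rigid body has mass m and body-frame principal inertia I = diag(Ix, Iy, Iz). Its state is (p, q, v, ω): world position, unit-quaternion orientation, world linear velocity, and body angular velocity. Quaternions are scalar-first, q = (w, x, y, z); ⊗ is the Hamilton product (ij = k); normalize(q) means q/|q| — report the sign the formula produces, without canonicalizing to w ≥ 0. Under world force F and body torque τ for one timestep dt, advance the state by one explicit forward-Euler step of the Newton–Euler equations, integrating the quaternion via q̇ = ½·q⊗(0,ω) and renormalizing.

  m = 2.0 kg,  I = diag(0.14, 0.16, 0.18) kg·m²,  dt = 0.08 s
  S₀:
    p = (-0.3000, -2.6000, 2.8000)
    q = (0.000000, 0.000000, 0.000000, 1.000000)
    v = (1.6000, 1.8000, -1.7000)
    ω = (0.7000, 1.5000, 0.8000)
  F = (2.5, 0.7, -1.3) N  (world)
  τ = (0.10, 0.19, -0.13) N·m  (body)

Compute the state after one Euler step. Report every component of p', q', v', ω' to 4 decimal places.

p' = (-0.1720, -2.4560, 2.6640)
q' = (-0.0319, -0.0598, 0.0279, 0.9973)
v' = (1.7000, 1.8280, -1.7520)
ω' = (0.7434, 1.6062, 0.7329)

ω×(Iω) gyroscopic = (0.0240, -0.0224, 0.0210)
angular accel α = (0.5429, 1.3275, -0.8389)
new body rate ω' = (0.7434, 1.6062, 0.7329)
2q̇ = q⊗(0,ω) = (-0.8000000, -1.5000000, 0.7000000, 0.0000000)
updated quaternion q' = (-0.0319, -0.0598, 0.0279, 0.9973)
linear accel F/m = (1.2500, 0.3500, -0.6500)
p + v·dt = (-0.1720, -2.4560, 2.6640)
v + (F/m)dt = (1.7000, 1.8280, -1.7520)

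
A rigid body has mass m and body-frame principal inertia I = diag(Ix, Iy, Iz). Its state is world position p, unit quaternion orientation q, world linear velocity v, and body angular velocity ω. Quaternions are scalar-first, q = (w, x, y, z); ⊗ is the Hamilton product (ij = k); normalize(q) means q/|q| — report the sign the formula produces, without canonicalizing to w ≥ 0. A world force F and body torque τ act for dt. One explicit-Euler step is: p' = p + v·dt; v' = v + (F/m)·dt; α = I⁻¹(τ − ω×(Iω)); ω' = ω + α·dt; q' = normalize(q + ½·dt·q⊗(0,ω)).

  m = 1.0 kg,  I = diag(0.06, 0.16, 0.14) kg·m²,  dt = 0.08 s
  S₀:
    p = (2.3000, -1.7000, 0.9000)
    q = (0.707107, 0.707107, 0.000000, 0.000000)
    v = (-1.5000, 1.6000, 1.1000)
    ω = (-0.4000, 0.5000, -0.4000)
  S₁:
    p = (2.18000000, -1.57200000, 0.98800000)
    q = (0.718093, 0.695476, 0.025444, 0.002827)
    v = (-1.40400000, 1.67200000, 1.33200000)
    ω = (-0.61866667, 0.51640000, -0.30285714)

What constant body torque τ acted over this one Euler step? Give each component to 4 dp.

τ = (-0.1600, 0.0200, 0.1500)

Δω = ω₁−ω₀ = (-0.21866667, 0.01640000, 0.09714286)
I·α + gyro = (-0.1600, 0.0200, 0.1500)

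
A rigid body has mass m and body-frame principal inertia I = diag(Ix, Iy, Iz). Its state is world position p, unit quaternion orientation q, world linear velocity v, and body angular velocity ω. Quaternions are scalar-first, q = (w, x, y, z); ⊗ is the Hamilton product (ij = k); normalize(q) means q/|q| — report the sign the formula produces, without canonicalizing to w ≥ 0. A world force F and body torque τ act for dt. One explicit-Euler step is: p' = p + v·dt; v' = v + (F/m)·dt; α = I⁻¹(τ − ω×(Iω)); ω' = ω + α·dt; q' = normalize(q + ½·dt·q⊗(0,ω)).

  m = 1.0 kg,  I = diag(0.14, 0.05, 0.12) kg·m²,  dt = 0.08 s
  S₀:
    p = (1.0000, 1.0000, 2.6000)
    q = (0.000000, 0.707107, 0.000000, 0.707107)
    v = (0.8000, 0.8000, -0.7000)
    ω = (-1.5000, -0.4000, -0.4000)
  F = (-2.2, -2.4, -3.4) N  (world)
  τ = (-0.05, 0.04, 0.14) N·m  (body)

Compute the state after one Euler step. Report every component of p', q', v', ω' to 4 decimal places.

p' = (1.0640, 1.0640, 2.5440)
q' = (0.0536, 0.7169, -0.0310, 0.6944)
v' = (0.6240, 0.6080, -0.9720)
ω' = (-1.5350, -0.3552, -0.2707)

a = F/m = (-2.2000, -2.4000, -3.4000)
new position p' = (1.0640, 1.0640, 2.5440)
v' = v + a·dt = (0.6240, 0.6080, -0.9720)
α = I⁻¹(τ − ω×Iω) = (-0.4371, 0.5600, 1.6167)
ω' = ω + α·dt = (-1.5350, -0.3552, -0.2707)
q⊗(0,ω) = (1.3435033, 0.2828428, -0.7778177, -0.2828428)
updated quaternion q' = (0.0536, 0.7169, -0.0310, 0.6944)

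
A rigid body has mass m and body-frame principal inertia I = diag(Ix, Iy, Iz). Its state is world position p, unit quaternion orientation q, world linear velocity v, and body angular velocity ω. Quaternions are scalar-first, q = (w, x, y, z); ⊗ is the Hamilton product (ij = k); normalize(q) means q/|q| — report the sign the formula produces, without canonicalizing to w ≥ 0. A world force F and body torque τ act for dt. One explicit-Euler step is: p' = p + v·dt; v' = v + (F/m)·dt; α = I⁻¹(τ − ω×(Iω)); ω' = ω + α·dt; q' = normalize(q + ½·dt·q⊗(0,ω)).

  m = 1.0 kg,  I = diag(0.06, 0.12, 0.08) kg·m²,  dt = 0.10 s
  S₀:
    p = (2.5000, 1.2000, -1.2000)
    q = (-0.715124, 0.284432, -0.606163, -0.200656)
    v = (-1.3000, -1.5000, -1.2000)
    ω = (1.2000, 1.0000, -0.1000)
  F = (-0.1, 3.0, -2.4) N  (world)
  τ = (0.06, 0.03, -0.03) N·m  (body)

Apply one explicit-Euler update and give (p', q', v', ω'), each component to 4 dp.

precession coupling ω×(Iω) = (0.0040, 0.0024, 0.0720)
α = I⁻¹(τ − ω×Iω) = (0.9333, 0.2300, -1.2750)
ω' = ω + α·dt = (1.2933, 1.0230, -0.2275)
Hamilton product q⊗(0,ω) = (0.2447790, -0.5968765, -0.9274680, 1.0833400)
q' = normalize(q + ½dt·q⊗(0,ω)) = (-0.7007, 0.2538, -0.6505, -0.1460)
p' = p + v·dt = (2.3700, 1.0500, -1.3200)
v' = v + a·dt = (-1.3100, -1.2000, -1.4400)

p' = (2.3700, 1.0500, -1.3200)
q' = (-0.7007, 0.2538, -0.6505, -0.1460)
v' = (-1.3100, -1.2000, -1.4400)
ω' = (1.2933, 1.0230, -0.2275)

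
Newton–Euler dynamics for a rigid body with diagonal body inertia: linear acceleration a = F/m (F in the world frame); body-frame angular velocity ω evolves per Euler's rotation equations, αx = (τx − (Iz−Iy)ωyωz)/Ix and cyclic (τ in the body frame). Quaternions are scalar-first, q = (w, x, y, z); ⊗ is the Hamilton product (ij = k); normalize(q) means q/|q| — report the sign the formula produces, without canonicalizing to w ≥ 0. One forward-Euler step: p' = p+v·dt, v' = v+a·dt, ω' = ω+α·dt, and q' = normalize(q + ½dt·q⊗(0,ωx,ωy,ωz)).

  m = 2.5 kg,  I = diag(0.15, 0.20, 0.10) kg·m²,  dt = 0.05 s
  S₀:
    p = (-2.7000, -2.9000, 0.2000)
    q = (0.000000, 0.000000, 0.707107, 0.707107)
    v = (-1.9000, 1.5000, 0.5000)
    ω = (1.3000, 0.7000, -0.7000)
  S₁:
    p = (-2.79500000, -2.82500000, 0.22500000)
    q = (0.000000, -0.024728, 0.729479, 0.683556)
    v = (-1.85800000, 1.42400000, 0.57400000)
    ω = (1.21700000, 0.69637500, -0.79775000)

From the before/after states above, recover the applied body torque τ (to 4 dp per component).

τ = (-0.2000, -0.0600, -0.1500)

ω₁ − ω₀ = (-0.08300000, -0.00362500, -0.09775000)
precession coupling = (0.0490, -0.0455, 0.0455)
applied torque τ = (-0.2000, -0.0600, -0.1500)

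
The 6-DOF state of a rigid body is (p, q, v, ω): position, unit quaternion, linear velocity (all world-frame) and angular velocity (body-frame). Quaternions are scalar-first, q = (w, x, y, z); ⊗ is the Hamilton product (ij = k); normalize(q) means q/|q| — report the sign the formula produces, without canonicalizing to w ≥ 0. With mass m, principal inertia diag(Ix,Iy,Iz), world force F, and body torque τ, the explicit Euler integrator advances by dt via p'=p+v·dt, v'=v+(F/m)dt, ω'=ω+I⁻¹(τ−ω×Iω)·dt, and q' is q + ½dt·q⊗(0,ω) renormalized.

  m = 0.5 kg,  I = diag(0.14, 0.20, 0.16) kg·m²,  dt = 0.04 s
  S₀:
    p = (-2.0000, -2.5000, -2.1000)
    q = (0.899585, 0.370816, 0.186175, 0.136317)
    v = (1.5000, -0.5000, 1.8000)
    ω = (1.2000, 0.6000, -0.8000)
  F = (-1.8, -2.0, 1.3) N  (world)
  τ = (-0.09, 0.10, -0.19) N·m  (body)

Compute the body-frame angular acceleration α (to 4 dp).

α = (-0.7800, 0.4040, -1.4575)

ω×(Iω) gyroscopic = (0.0192, 0.0192, 0.0432)
angular accel α = (-0.7800, 0.4040, -1.4575)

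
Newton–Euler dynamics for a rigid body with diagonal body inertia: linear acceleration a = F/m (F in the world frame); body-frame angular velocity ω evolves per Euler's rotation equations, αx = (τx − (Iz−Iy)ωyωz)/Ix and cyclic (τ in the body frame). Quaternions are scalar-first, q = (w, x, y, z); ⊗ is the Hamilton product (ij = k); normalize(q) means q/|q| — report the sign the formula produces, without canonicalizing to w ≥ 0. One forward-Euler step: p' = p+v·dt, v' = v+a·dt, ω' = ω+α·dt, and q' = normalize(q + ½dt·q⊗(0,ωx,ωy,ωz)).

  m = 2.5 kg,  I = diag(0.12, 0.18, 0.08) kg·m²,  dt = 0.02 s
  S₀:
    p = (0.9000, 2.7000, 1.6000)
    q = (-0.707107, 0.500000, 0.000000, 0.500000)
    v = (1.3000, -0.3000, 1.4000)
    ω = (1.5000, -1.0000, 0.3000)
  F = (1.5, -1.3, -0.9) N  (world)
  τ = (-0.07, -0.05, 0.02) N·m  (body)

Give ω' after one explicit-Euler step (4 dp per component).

ω' = (1.4833, -1.0076, 0.3275)

angular accel α = (-0.8333, -0.3778, 1.3750)
new body rate ω' = (1.4833, -1.0076, 0.3275)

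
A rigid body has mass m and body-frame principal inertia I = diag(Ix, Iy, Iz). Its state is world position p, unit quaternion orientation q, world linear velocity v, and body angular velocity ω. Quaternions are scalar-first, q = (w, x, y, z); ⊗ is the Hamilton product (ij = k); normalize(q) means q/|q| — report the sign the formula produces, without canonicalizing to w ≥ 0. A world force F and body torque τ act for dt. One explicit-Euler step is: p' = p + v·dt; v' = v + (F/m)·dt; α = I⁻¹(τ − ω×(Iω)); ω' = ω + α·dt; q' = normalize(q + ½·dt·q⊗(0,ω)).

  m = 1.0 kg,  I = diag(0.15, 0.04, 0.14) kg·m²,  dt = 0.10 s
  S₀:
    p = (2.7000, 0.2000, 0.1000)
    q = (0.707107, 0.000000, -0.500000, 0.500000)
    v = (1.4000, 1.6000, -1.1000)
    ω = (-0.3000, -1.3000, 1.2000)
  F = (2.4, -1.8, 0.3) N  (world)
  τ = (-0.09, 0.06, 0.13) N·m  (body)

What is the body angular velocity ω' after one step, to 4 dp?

ω×(Iω) gyroscopic = (-0.1560, -0.0036, -0.0429)
angular accel α = (0.4400, 1.5900, 1.2350)
ω + α·dt = (-0.2560, -1.1410, 1.3235)

ω' = (-0.2560, -1.1410, 1.3235)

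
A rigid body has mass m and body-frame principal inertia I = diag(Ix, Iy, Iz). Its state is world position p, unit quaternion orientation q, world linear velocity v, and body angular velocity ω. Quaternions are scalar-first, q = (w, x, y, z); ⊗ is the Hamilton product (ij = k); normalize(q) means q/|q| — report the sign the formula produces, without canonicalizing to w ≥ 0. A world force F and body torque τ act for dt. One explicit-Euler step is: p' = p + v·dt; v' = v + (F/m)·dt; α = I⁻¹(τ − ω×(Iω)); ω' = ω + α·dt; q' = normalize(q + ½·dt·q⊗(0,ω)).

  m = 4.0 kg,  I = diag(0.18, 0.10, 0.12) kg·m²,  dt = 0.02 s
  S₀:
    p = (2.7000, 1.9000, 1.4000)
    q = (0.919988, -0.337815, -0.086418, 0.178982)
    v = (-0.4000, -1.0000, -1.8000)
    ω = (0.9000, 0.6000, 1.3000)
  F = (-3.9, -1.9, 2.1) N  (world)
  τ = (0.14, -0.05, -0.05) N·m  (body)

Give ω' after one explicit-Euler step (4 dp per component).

ω×(Iω) gyroscopic = (0.0156, 0.0702, -0.0432)
angular accel α = (0.6911, -1.2020, -0.0567)
ω' = ω + α·dt = (0.9138, 0.5760, 1.2989)

ω' = (0.9138, 0.5760, 1.2989)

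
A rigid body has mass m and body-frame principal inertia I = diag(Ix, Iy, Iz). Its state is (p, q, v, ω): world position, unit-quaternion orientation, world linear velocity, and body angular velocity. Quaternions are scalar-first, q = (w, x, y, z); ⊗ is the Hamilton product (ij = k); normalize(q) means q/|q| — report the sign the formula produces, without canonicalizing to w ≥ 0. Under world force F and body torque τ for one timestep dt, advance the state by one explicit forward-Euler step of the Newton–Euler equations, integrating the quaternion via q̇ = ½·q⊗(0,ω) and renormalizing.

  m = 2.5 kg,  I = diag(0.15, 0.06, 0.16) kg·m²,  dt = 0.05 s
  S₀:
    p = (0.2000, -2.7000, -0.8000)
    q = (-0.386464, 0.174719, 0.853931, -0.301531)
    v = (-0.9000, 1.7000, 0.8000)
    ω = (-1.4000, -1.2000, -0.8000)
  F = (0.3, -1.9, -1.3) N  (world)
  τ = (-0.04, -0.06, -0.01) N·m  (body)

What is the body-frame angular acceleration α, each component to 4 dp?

ω×(Iω) gyroscopic = (0.0960, -0.0112, -0.1512)
(τ − ω×Iω)/I = (-0.9067, -0.8133, 0.8825)

α = (-0.9067, -0.8133, 0.8825)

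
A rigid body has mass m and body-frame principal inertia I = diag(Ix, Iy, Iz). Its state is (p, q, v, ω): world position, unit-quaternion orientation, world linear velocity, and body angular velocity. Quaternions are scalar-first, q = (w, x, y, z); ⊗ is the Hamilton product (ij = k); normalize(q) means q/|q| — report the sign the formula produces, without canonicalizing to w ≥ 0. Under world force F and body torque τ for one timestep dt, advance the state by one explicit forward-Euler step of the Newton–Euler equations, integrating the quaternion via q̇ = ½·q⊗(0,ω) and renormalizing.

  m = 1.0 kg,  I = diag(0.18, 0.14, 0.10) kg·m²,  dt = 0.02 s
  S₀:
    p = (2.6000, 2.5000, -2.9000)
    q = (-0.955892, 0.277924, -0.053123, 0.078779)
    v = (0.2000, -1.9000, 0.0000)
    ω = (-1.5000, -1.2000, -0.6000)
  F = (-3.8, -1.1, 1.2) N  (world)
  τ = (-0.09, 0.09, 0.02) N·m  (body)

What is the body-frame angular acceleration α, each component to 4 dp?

gyro term ω×Iω = (-0.0288, 0.0720, -0.0720)
α = I⁻¹(τ − ω×Iω) = (-0.3400, 0.1286, 0.9200)

α = (-0.3400, 0.1286, 0.9200)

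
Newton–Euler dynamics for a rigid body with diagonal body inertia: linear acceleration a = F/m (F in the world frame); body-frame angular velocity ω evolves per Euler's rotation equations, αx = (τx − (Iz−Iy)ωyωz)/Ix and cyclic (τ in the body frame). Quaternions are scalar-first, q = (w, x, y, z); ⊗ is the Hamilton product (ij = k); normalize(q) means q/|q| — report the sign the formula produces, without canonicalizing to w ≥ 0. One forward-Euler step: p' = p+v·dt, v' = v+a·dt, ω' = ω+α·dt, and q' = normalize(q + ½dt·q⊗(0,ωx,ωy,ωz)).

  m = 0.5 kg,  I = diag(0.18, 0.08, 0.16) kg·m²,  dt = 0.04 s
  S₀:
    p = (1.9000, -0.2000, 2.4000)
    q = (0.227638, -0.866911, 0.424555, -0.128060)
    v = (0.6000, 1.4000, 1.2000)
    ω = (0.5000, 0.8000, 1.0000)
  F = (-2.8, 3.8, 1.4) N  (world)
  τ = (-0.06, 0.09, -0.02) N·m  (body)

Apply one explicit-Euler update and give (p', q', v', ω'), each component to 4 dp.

a = (-5.6000, 7.6000, 2.8000)
p' = p + v·dt = (1.9240, -0.1440, 2.4480)
v + (F/m)dt = (0.3760, 1.7040, 1.3120)
α = I⁻¹(τ − ω×Iω) = (-0.6889, 1.0000, 0.1250)
ω + α·dt = (0.4724, 0.8400, 1.0050)
2q̇ = q⊗(0,ω) = (0.2218715, 0.6408220, 0.9849914, -0.6781683)
q + ½dt·q⊗(0,ω), renormalized = (0.2320, -0.8538, 0.4441, -0.1416)

p' = (1.9240, -0.1440, 2.4480)
q' = (0.2320, -0.8538, 0.4441, -0.1416)
v' = (0.3760, 1.7040, 1.3120)
ω' = (0.4724, 0.8400, 1.0050)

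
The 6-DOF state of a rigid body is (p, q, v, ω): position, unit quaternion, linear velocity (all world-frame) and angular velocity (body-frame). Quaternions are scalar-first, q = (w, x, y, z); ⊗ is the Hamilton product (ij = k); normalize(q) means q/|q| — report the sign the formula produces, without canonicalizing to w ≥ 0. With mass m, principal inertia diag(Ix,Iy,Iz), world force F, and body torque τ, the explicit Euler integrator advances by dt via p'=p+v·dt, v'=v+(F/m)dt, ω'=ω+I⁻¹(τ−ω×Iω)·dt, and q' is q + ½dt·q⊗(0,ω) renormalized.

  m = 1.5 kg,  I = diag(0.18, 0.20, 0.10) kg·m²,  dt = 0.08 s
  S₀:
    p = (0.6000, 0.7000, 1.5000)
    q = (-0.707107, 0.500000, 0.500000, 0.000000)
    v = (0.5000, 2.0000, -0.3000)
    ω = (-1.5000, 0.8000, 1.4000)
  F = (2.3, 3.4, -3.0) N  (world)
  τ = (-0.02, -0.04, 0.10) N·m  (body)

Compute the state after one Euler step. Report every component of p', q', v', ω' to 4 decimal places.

p' = (0.6400, 0.8600, 1.4760)
q' = (-0.6904, 0.5682, 0.4476, 0.0064)
v' = (0.6227, 2.1813, -0.4600)
ω' = (-1.4591, 0.8512, 1.4992)

linear accel F/m = (1.5333, 2.2667, -2.0000)
p + v·dt = (0.6400, 0.8600, 1.4760)
v + (F/m)dt = (0.6227, 2.1813, -0.4600)
gyro term ω×Iω = (-0.1120, -0.1680, -0.0240)
α = I⁻¹(τ − ω×Iω) = (0.5111, 0.6400, 1.2400)
ω' = ω + α·dt = (-1.4591, 0.8512, 1.4992)
q⊗(0,ω) = (0.3500000, 1.7606605, -1.2656856, 0.1600502)
updated quaternion q' = (-0.6904, 0.5682, 0.4476, 0.0064)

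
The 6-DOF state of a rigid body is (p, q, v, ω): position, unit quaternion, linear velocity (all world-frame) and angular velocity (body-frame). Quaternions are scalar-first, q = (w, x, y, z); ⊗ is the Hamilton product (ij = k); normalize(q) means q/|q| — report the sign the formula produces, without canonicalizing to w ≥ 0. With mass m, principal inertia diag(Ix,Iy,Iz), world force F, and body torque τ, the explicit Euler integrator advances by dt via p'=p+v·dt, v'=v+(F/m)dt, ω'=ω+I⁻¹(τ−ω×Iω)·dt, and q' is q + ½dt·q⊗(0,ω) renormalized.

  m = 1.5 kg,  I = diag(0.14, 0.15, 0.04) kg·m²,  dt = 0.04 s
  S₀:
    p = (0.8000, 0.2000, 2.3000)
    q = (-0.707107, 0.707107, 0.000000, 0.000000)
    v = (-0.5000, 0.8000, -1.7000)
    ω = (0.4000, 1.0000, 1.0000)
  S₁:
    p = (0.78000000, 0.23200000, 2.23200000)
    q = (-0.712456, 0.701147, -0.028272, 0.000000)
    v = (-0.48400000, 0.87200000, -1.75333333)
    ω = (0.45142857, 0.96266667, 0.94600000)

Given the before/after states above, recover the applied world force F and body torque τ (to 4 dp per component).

F = (0.6000, 2.7000, -2.0000)
τ = (0.0700, -0.1000, -0.0500)

ω₁ − ω₀ = (0.05142857, -0.03733333, -0.05400000)
I·α + gyro = (0.0700, -0.1000, -0.0500)
Δv = v₁−v₀ = (0.01600000, 0.07200000, -0.05333333)
m·(v₁−v₀)/dt = (0.6000, 2.7000, -2.0000)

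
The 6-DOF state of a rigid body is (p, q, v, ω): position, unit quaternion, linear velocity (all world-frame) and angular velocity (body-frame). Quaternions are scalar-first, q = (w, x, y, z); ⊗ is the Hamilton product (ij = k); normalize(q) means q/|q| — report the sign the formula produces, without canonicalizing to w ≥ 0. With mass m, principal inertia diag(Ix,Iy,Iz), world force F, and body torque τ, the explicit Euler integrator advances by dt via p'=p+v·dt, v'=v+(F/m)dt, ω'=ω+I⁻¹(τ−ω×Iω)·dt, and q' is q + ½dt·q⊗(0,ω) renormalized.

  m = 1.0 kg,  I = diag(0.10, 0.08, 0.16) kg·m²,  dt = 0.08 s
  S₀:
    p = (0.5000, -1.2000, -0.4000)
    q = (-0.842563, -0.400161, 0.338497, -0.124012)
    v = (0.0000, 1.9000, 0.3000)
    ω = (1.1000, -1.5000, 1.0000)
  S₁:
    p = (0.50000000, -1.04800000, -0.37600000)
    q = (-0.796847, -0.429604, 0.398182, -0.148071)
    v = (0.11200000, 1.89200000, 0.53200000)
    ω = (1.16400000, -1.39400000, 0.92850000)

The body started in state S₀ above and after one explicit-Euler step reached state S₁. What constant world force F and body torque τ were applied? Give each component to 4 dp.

rate change Δω = (0.06400000, 0.10600000, -0.07150000)
ω₀×(Iω₀) = (-0.1200, -0.0660, 0.0330)
I·α + gyro = (-0.0400, 0.0400, -0.1100)
velocity change Δv = (0.11200000, -0.00800000, 0.23200000)
F = m·Δv/dt = (1.4000, -0.1000, 2.9000)

F = (1.4000, -0.1000, 2.9000)
τ = (-0.0400, 0.0400, -0.1100)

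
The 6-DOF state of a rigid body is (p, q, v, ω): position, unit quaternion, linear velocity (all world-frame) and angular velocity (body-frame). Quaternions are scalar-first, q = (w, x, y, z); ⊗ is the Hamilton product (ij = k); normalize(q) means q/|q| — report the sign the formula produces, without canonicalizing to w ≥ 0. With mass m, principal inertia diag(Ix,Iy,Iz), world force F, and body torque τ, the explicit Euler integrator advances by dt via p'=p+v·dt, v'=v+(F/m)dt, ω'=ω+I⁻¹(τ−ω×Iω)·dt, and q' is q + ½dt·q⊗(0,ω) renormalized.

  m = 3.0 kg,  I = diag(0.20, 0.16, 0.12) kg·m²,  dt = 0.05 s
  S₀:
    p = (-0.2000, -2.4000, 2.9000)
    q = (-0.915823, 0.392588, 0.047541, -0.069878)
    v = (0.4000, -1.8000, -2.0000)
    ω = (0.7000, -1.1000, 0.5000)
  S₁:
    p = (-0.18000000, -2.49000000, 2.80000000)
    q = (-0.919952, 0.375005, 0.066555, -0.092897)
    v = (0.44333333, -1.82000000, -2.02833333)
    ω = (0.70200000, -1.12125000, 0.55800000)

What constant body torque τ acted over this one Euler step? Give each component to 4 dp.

rate change Δω = (0.00200000, -0.02125000, 0.05800000)
ω₀×(Iω₀) = (0.0220, 0.0280, 0.0308)
applied torque τ = (0.0300, -0.0400, 0.1700)

τ = (0.0300, -0.0400, 0.1700)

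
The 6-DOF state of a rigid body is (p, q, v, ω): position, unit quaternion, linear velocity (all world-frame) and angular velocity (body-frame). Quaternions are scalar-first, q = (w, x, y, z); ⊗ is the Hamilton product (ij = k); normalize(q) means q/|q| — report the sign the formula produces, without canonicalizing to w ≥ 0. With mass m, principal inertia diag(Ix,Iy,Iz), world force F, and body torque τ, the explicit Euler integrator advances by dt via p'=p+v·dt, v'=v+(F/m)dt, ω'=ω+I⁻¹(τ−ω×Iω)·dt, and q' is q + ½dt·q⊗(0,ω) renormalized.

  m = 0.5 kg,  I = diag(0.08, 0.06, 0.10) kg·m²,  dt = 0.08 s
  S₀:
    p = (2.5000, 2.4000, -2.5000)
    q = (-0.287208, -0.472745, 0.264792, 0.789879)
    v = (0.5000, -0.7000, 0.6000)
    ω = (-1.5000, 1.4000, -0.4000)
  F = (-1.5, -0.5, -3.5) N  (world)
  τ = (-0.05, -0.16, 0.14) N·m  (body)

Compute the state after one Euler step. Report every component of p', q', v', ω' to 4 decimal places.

a = (-3.0000, -1.0000, -7.0000)
new position p' = (2.5400, 2.3440, -2.4520)
v' = v + a·dt = (0.2600, -0.7800, 0.0400)
gyro term ω×Iω = (-0.0224, -0.0120, 0.0420)
angular accel α = (-0.3450, -2.4667, 0.9800)
ω' = ω + α·dt = (-1.5276, 1.2027, -0.3216)
2q̇ = q⊗(0,ω) = (-0.7638747, -0.7809354, -1.7760077, -0.1497718)
updated quaternion q' = (-0.3167, -0.5022, 0.1931, 0.7812)

p' = (2.5400, 2.3440, -2.4520)
q' = (-0.3167, -0.5022, 0.1931, 0.7812)
v' = (0.2600, -0.7800, 0.0400)
ω' = (-1.5276, 1.2027, -0.3216)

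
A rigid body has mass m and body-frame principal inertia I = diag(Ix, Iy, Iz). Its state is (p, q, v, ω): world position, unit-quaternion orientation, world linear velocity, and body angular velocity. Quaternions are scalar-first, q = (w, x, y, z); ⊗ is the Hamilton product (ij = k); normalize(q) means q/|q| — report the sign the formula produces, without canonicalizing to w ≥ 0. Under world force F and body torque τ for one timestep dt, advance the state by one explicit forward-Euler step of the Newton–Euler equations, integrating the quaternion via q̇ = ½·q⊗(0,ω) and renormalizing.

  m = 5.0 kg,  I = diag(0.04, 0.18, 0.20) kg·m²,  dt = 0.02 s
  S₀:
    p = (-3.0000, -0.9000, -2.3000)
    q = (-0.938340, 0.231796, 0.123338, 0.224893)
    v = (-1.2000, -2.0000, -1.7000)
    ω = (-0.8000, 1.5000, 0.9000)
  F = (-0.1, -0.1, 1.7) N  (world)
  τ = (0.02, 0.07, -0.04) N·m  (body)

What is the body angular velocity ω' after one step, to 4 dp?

ω' = (-0.8035, 1.4950, 0.9128)

α = I⁻¹(τ − ω×Iω) = (-0.1750, -0.2511, 0.6400)
ω + α·dt = (-0.8035, 1.4950, 0.9128)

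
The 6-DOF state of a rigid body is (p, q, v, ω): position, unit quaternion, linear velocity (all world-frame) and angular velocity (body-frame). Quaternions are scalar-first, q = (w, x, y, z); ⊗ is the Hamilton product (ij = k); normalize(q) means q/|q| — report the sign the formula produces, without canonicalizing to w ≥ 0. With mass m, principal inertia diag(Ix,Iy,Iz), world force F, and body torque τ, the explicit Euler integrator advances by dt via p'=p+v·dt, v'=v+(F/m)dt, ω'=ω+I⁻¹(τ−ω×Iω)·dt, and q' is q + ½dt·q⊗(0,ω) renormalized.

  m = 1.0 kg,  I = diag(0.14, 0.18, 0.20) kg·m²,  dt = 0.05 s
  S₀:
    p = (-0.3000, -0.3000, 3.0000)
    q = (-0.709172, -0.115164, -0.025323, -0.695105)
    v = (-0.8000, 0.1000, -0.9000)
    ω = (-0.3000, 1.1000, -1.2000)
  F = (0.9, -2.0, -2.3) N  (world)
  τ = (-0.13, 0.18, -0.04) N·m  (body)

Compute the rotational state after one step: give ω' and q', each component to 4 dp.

ω' = (-0.3370, 1.1560, -1.2067)
q' = (-0.7296, -0.0899, -0.0430, -0.6766)

gyro term ω×Iω = (-0.0264, -0.0216, -0.0132)
(τ − ω×Iω)/I = (-0.7400, 1.1200, -0.1340)
new body rate ω' = (-0.3370, 1.1560, -1.2067)
2q̇ = q⊗(0,ω) = (-0.8408199, 1.0077547, -0.7097545, 0.7167291)
updated quaternion q' = (-0.7296, -0.0899, -0.0430, -0.6766)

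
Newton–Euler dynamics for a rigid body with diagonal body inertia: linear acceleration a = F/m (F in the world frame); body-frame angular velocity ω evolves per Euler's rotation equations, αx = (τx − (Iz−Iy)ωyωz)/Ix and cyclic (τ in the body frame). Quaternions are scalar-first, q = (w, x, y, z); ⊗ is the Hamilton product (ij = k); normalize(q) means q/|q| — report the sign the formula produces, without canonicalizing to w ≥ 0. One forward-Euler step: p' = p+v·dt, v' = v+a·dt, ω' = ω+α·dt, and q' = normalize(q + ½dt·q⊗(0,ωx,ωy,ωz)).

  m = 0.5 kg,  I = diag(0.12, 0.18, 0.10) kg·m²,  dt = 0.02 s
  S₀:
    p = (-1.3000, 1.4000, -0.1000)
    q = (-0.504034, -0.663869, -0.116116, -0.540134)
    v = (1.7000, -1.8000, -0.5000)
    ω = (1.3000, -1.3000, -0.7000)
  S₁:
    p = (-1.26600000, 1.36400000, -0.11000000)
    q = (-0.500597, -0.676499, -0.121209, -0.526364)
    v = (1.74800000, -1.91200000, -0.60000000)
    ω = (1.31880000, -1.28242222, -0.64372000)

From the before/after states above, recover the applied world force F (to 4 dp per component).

velocity change Δv = (0.04800000, -0.11200000, -0.10000000)
applied force F = (1.2000, -2.8000, -2.5000)

F = (1.2000, -2.8000, -2.5000)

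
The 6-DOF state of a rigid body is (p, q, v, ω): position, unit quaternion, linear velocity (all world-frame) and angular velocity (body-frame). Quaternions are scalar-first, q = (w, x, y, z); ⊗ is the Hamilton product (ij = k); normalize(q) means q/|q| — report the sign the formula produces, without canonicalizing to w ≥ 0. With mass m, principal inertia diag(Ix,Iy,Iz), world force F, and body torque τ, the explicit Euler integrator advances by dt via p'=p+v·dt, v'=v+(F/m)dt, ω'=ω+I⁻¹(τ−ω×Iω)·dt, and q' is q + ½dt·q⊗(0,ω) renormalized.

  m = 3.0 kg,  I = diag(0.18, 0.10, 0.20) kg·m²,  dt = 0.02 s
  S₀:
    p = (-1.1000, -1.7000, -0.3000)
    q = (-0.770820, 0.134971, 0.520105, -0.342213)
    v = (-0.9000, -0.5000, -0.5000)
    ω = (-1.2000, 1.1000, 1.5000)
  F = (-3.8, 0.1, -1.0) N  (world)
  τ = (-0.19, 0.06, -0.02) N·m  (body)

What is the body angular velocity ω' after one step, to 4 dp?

ω' = (-1.2394, 1.1048, 1.4874)

angular accel α = (-1.9722, 0.2400, -0.6280)
ω + α·dt = (-1.2394, 1.1048, 1.4874)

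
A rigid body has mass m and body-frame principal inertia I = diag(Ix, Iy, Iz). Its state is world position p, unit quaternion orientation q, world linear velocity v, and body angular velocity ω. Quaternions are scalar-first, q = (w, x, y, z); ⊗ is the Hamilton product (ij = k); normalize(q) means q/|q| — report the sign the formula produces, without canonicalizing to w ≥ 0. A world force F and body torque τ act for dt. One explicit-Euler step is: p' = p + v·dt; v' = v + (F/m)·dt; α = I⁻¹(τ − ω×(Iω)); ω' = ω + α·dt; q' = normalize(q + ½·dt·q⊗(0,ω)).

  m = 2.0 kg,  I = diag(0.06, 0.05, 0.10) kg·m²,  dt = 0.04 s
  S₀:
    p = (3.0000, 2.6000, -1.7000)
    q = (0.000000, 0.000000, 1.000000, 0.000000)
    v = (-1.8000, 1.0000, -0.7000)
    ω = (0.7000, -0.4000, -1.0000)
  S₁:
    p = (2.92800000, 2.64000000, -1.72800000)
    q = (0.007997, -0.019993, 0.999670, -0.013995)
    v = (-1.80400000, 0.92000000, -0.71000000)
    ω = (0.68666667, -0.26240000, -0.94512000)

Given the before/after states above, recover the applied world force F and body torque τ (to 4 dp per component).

Δω = ω₁−ω₀ = (-0.01333333, 0.13760000, 0.05488000)
gyro term ω₀×Iω₀ = (0.0200, 0.0280, 0.0028)
I·α + gyro = (0.0000, 0.2000, 0.1400)
v₁ − v₀ = (-0.00400000, -0.08000000, -0.01000000)
m·(v₁−v₀)/dt = (-0.2000, -4.0000, -0.5000)

F = (-0.2000, -4.0000, -0.5000)
τ = (0.0000, 0.2000, 0.1400)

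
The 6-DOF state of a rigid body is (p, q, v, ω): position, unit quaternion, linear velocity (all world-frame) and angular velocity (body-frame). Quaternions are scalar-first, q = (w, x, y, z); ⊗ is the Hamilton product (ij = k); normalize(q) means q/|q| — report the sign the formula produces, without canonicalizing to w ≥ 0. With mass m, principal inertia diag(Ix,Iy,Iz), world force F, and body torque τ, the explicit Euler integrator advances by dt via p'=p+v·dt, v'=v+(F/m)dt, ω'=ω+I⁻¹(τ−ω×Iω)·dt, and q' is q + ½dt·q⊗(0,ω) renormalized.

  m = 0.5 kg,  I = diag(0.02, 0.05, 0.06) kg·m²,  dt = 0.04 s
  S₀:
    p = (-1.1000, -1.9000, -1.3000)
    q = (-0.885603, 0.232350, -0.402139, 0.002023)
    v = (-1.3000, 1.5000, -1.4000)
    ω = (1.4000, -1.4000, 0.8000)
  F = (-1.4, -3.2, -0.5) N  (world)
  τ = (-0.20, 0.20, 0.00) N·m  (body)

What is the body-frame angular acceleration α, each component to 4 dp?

gyro term ω×Iω = (-0.0112, -0.0448, -0.0588)
angular accel α = (-9.4400, 4.8960, 0.9800)

α = (-9.4400, 4.8960, 0.9800)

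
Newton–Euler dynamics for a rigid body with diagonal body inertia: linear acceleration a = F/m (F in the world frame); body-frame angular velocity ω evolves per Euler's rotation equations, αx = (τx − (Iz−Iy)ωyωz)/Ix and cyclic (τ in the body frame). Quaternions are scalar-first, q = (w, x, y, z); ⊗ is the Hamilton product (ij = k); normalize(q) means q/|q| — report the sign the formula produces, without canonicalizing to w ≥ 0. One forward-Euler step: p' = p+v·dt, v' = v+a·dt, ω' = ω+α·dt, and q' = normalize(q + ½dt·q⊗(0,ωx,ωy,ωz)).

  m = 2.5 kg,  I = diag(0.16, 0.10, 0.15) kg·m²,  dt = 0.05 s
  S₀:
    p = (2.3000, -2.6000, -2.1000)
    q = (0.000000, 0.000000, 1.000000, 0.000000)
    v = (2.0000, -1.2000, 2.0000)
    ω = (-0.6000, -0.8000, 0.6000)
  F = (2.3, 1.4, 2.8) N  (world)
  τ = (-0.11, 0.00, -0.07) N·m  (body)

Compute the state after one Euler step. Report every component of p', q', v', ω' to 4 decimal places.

p' = (2.4000, -2.6600, -2.0000)
q' = (0.0200, 0.0150, 0.9996, 0.0150)
v' = (2.0460, -1.1720, 2.0560)
ω' = (-0.6269, -0.7982, 0.5863)

ω×(Iω) gyroscopic = (-0.0240, -0.0036, -0.0288)
(τ − ω×Iω)/I = (-0.5375, 0.0360, -0.2747)
new body rate ω' = (-0.6269, -0.7982, 0.5863)
q⊗(0,ω) = (0.8000000, 0.6000000, 0.0000000, 0.6000000)
updated quaternion q' = (0.0200, 0.0150, 0.9996, 0.0150)
linear accel F/m = (0.9200, 0.5600, 1.1200)
p + v·dt = (2.4000, -2.6600, -2.0000)
new velocity v' = (2.0460, -1.1720, 2.0560)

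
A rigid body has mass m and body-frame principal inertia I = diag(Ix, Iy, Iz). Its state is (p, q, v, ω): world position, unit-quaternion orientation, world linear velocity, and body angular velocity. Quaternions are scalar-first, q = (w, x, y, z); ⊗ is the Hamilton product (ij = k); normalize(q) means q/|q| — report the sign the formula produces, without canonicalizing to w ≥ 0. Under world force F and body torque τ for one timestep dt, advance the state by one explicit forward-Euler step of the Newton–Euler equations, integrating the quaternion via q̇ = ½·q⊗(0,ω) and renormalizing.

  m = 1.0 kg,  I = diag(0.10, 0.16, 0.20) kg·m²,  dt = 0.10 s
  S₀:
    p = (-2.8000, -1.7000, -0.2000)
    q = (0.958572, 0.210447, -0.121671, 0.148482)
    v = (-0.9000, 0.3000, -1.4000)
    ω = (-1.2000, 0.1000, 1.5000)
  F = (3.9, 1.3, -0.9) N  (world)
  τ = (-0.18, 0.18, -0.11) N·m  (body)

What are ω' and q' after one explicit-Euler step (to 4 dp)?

α = I⁻¹(τ − ω×Iω) = (-1.8600, 0.0000, -0.5140)
ω' = ω + α·dt = (-1.3860, 0.1000, 1.4486)
q⊗(0,ω) = (0.0419805, -1.3476411, -0.3979917, 1.3128975)
updated quaternion q' = (0.9563, 0.1424, -0.1409, 0.2131)

ω' = (-1.3860, 0.1000, 1.4486)
q' = (0.9563, 0.1424, -0.1409, 0.2131)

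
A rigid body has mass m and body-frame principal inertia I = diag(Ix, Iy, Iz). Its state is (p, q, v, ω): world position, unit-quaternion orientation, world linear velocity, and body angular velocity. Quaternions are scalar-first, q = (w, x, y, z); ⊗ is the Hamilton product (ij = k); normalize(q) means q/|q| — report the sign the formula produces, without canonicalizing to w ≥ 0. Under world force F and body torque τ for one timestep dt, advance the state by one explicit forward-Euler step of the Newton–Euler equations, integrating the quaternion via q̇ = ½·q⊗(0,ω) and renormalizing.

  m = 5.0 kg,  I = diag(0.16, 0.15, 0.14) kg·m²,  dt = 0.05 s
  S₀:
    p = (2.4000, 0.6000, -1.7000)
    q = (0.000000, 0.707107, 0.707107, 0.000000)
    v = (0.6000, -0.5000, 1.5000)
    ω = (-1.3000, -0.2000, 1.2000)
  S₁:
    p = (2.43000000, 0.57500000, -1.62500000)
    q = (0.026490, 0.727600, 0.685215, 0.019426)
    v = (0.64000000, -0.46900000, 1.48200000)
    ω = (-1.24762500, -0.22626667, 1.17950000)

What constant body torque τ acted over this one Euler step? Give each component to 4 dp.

τ = (0.1700, -0.1100, -0.0600)

rate change Δω = (0.05237500, -0.02626667, -0.02050000)
I·α + gyro = (0.1700, -0.1100, -0.0600)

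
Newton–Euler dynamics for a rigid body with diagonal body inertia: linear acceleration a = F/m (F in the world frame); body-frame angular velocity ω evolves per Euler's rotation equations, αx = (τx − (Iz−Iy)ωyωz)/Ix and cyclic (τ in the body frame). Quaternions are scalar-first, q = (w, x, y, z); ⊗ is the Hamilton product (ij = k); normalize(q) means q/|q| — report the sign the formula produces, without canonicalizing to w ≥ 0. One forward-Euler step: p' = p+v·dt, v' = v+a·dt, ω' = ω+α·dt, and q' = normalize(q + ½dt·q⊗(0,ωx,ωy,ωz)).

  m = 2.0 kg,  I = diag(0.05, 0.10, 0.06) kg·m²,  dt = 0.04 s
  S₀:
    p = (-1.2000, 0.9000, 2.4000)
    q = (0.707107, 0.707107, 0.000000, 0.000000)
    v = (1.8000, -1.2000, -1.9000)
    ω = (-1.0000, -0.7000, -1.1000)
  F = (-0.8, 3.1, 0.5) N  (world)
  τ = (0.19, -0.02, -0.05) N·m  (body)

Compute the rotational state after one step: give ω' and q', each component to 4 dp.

ω' = (-0.8234, -0.7036, -1.1567)
q' = (0.7209, 0.6926, 0.0057, -0.0254)

ω×(Iω) gyroscopic = (-0.0308, -0.0110, 0.0350)
angular accel α = (4.4160, -0.0900, -1.4167)
ω' = ω + α·dt = (-0.8234, -0.7036, -1.1567)
2q̇ = q⊗(0,ω) = (0.7071070, -0.7071070, 0.2828428, -1.2727926)
q' = normalize(q + ½dt·q⊗(0,ω)) = (0.7209, 0.6926, 0.0057, -0.0254)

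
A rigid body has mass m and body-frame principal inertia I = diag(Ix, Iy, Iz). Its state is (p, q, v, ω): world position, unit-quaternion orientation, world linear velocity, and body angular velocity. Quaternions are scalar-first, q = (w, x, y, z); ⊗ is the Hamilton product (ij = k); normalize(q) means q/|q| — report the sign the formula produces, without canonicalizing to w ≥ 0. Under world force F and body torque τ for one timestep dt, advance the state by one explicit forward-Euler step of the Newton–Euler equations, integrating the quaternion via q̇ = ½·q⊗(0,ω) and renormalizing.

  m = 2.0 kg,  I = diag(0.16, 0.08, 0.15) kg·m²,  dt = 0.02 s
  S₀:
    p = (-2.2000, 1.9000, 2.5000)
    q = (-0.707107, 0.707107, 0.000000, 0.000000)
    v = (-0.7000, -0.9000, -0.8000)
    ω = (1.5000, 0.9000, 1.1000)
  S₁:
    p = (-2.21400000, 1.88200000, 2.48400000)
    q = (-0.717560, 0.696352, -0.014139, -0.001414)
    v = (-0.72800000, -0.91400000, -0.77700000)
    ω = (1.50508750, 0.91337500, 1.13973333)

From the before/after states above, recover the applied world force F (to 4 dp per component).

F = (-2.8000, -1.4000, 2.3000)

v₁ − v₀ = (-0.02800000, -0.01400000, 0.02300000)
m·(v₁−v₀)/dt = (-2.8000, -1.4000, 2.3000)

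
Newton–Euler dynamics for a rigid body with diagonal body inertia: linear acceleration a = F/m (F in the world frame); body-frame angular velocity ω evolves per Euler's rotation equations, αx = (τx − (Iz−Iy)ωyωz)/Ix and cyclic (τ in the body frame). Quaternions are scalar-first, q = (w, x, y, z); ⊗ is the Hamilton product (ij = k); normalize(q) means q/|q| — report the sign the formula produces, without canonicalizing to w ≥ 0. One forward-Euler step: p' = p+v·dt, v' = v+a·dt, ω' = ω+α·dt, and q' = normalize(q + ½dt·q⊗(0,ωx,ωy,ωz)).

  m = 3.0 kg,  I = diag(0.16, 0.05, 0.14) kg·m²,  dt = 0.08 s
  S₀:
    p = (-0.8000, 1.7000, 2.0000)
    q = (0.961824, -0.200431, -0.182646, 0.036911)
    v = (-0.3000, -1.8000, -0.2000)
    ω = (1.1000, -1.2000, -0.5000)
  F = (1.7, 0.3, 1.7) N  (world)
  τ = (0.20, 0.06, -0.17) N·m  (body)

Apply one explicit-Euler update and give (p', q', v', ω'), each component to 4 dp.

α = I⁻¹(τ − ω×Iω) = (0.9125, 1.4200, -2.2514)
ω' = ω + α·dt = (1.1730, -1.0864, -0.6801)
2q̇ = q⊗(0,ω) = (0.0197544, 1.1936226, -1.2138022, -0.0394842)
q + ½dt·q⊗(0,ω), renormalized = (0.9604, -0.1523, -0.2307, 0.0352)
linear accel F/m = (0.5667, 0.1000, 0.5667)
new position p' = (-0.8240, 1.5560, 1.9840)
v' = v + a·dt = (-0.2547, -1.7920, -0.1547)

p' = (-0.8240, 1.5560, 1.9840)
q' = (0.9604, -0.1523, -0.2307, 0.0352)
v' = (-0.2547, -1.7920, -0.1547)
ω' = (1.1730, -1.0864, -0.6801)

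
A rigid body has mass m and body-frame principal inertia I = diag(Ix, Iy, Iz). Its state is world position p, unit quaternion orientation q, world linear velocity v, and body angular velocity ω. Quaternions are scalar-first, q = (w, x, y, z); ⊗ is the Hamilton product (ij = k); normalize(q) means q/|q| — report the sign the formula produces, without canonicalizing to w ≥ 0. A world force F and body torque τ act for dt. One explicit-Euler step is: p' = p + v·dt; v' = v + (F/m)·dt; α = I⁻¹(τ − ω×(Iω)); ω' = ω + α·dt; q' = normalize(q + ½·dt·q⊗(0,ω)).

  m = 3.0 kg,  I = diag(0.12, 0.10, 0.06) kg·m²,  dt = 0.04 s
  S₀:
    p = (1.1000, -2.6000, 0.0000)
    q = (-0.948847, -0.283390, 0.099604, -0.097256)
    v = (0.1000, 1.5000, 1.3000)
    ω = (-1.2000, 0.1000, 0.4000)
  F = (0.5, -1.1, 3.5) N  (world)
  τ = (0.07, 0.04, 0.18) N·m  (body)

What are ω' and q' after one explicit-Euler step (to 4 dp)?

ω' = (-1.1761, 0.1275, 0.5184)
q' = (-0.9548, -0.2595, 0.1023, -0.1030)

ω×(Iω) gyroscopic = (-0.0016, -0.0288, 0.0024)
angular accel α = (0.5967, 0.6880, 2.9600)
ω + α·dt = (-1.1761, 0.1275, 0.5184)
2q̇ = q⊗(0,ω) = (-0.3111260, 1.1881836, 0.1351785, -0.2883530)
q + ½dt·q⊗(0,ω), renormalized = (-0.9548, -0.2595, 0.1023, -0.1030)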